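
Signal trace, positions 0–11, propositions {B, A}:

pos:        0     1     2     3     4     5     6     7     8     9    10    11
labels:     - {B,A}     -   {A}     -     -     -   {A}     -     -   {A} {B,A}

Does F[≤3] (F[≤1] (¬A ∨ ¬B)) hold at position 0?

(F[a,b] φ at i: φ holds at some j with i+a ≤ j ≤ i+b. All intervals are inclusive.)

Holds

Check F[≤1] (¬A ∨ ¬B) at each j in [0,3]:
  j=0: holds (witness at 0)
  j=1: holds (witness at 2)
  j=2: holds (witness at 2)
  j=3: holds (witness at 3)
Found at j=0 → formula holds.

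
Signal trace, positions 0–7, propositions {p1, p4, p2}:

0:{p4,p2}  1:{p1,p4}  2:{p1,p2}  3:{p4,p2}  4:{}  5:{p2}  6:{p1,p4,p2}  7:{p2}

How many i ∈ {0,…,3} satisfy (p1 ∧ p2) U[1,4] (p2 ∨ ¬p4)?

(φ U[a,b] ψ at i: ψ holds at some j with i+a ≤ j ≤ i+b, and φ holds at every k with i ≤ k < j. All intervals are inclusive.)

Evaluate at each i in [0,3]:
  i=0: ✗ (lhs fails at k=0 before rhs at j=2)
  i=1: ✗ (lhs fails at k=1 before rhs at j=2)
  i=2: ✓ (rhs at j=3; lhs holds on [2,2])
  i=3: ✗ (lhs fails at k=3 before rhs at j=4)
Positions where it holds: {2} → 1.

1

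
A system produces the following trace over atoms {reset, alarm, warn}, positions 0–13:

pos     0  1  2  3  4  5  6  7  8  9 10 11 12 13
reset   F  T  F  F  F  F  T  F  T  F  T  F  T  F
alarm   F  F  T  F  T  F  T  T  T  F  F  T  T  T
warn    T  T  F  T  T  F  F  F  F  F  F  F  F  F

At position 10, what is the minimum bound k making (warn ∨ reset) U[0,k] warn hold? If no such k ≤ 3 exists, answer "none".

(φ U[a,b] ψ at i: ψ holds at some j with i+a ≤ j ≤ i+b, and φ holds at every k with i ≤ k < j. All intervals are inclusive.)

none

Need earliest j ≥ 10 with warn, and (warn ∨ reset) at every k in [10,j-1].
  j=10: rhs fails.
  j=11: rhs fails.
  j=12: rhs fails.
  j=13: rhs fails.
No witness within the range → none.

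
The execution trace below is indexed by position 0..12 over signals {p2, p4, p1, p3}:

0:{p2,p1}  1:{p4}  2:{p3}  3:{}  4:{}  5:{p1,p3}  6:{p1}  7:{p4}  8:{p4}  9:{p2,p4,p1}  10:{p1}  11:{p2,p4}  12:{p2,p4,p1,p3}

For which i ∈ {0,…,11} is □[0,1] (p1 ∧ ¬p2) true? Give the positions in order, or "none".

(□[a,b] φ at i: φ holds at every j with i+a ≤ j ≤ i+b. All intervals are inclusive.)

5

Evaluate at each i in [0,11]:
  i=0: ✗ (fails at j=0)
  i=1: ✗ (fails at j=1)
  i=2: ✗ (fails at j=2)
  i=3: ✗ (fails at j=3)
  i=4: ✗ (fails at j=4)
  i=5: ✓ (all of [5,6])
  i=6: ✗ (fails at j=7)
  i=7: ✗ (fails at j=7)
  i=8: ✗ (fails at j=8)
  i=9: ✗ (fails at j=9)
  i=10: ✗ (fails at j=11)
  i=11: ✗ (fails at j=11)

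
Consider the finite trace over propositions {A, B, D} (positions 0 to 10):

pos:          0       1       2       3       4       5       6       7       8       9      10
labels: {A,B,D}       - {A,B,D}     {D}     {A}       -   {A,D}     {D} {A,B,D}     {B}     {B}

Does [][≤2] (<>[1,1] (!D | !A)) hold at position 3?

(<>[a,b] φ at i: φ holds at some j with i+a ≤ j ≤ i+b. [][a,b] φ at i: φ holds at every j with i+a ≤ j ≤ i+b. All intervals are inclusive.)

Does not hold

Check <>[1,1] (!D | !A) at every j in [3,5]:
  j=3: holds (witness at 4)
  j=4: holds (witness at 5)
  j=5: fails (none in [6,6])
Fails at j=5 → formula fails.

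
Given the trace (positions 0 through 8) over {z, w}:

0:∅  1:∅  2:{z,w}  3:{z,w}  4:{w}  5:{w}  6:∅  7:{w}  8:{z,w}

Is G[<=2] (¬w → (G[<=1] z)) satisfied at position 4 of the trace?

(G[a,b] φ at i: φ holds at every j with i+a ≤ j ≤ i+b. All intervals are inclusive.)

Check (¬w → (G[<=1] z)) at every j in [4,6]:
  j=4: antecedent false → ✓
  j=5: antecedent false → ✓
  j=6: antecedent true; consequent fails at 6 → ✗
Fails at j=6 → formula fails.

False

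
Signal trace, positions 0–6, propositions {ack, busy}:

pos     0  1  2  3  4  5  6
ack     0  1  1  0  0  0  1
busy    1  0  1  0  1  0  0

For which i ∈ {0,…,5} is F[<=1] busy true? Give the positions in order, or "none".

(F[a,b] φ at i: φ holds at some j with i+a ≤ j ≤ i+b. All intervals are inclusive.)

0, 1, 2, 3, 4

Evaluate at each i in [0,5]:
  i=0: ✓ (witness j=0)
  i=1: ✓ (witness j=2)
  i=2: ✓ (witness j=2)
  i=3: ✓ (witness j=4)
  i=4: ✓ (witness j=4)
  i=5: ✗ (none in [5,6])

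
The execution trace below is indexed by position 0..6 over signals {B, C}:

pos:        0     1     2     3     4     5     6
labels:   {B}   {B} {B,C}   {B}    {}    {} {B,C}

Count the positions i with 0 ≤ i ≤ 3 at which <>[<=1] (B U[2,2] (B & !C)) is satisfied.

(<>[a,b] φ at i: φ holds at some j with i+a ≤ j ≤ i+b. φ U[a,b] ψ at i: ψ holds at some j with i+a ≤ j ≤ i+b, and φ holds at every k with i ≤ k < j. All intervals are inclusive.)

Evaluate at each i in [0,3]:
  i=0: ✓ (witness j=1)
  i=1: ✓ (witness j=1)
  i=2: ✗ (none in [2,3])
  i=3: ✗ (none in [3,4])
Positions where it holds: {0, 1} → 2.

2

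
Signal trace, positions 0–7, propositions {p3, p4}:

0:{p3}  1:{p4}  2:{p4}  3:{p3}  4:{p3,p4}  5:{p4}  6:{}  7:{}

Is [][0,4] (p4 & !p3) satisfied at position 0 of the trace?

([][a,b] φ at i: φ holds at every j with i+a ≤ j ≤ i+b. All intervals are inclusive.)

Does not hold

Check (p4 & !p3) at every j in [0,4]:
  j=0: false
  j=1: true
  j=2: true
  j=3: false
  j=4: false
Fails at j=0 → formula fails.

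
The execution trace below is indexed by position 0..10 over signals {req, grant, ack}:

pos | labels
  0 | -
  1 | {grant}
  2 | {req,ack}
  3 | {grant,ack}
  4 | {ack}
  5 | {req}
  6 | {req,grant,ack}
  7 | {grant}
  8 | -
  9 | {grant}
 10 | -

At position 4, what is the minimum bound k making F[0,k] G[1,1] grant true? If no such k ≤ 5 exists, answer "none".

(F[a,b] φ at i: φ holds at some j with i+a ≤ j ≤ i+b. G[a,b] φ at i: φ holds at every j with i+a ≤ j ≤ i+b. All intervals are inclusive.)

Scan j = 4,5,… for G[1,1] grant:
  j=4: fails
  j=5: holds
First hit at j=5, so smallest k = 5-4 = 1.

1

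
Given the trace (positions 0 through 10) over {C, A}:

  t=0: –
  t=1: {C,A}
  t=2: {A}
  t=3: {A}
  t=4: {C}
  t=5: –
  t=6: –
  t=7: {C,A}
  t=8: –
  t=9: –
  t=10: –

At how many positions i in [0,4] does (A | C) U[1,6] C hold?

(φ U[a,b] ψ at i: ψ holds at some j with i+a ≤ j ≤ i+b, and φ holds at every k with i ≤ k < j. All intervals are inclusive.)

Evaluate at each i in [0,4]:
  i=0: ✗ (lhs fails at k=0 before rhs at j=1)
  i=1: ✓ (rhs at j=4; lhs holds on [1,3])
  i=2: ✓ (rhs at j=4; lhs holds on [2,3])
  i=3: ✓ (rhs at j=4; lhs holds on [3,3])
  i=4: ✗ (lhs fails at k=5 before rhs at j=7)
Positions where it holds: {1, 2, 3} → 3.

3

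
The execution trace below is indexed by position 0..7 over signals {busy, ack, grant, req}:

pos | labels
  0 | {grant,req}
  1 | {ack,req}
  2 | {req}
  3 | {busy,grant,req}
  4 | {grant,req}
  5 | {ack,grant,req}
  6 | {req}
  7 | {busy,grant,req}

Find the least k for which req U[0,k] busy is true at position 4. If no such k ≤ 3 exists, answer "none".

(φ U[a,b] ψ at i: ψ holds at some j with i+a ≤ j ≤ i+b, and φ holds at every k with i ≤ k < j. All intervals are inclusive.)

3

Need earliest j ≥ 4 with busy, and req at every k in [4,j-1].
  j=4: rhs fails.
  j=5: rhs fails.
  j=6: rhs fails.
  j=7: rhs holds; lhs holds on [4,6]. k = 3.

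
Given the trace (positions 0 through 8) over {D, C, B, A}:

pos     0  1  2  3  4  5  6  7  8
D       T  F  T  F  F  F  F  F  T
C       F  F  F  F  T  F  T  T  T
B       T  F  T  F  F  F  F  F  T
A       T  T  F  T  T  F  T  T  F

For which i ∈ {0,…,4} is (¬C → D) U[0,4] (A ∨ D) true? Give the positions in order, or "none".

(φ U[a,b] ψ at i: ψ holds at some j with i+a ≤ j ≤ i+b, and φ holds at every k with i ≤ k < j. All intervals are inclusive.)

Evaluate at each i in [0,4]:
  i=0: ✓ (rhs at j=0)
  i=1: ✓ (rhs at j=1)
  i=2: ✓ (rhs at j=2)
  i=3: ✓ (rhs at j=3)
  i=4: ✓ (rhs at j=4)

0, 1, 2, 3, 4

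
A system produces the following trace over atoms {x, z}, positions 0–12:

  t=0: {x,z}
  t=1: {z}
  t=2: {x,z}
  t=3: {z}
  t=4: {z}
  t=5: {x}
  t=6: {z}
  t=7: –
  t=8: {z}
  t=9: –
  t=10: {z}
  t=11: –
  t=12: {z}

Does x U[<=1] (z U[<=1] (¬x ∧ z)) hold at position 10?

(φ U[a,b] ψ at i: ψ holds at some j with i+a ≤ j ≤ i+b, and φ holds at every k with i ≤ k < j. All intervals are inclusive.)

Need some j in [10,11] with (z U[<=1] (¬x ∧ z)), and x at every k in [10,j-1].
  j=10: (z U[<=1] (¬x ∧ z)) holds; no prefix to check → satisfied.

True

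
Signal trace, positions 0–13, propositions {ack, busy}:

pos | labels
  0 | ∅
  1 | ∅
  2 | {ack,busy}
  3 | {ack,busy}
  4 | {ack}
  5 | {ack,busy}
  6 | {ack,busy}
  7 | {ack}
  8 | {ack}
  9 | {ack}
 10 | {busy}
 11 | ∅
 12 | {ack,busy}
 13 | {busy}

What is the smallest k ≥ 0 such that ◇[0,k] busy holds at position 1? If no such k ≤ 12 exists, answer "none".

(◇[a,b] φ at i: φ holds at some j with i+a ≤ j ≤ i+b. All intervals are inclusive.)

1

Scan j = 1,2,… for busy:
  j=1: fails
  j=2: holds
First hit at j=2, so smallest k = 2-1 = 1.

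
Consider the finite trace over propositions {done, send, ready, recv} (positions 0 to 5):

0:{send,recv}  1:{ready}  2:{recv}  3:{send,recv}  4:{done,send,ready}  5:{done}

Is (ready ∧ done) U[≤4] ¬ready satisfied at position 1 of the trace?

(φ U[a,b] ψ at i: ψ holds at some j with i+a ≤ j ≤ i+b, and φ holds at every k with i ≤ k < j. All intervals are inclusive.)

Need some j in [1,5] with ¬ready, and (ready ∧ done) at every k in [1,j-1].
  j=1: ¬ready false.
  j=2: ¬ready holds, but (ready ∧ done) fails at k=1 → not this j.
  j=3: ¬ready holds, but (ready ∧ done) fails at k=1 → not this j.
  j=4: ¬ready false.
  j=5: ¬ready holds, but (ready ∧ done) fails at k=1 → not this j.
No j in the window works → until fails.

No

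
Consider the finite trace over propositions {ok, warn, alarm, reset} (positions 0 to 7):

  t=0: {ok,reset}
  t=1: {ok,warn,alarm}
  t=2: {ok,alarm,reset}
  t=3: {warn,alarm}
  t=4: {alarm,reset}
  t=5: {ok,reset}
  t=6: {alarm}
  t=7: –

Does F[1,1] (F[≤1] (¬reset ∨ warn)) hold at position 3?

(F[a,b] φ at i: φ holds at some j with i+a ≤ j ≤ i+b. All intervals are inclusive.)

Check F[≤1] (¬reset ∨ warn) at each j in [4,4]:
  j=4: fails (none in [4,5])
No position in the window satisfies it → formula fails.

Does not hold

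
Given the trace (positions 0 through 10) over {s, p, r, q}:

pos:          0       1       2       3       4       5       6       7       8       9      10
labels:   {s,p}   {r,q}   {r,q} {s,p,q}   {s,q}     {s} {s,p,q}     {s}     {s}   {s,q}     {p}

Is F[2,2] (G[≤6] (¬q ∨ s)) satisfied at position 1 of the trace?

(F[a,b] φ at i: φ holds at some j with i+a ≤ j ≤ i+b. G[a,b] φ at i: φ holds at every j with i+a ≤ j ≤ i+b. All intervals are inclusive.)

Check G[≤6] (¬q ∨ s) at each j in [3,3]:
  j=3: holds on [3,9]
Found at j=3 → formula holds.

Yes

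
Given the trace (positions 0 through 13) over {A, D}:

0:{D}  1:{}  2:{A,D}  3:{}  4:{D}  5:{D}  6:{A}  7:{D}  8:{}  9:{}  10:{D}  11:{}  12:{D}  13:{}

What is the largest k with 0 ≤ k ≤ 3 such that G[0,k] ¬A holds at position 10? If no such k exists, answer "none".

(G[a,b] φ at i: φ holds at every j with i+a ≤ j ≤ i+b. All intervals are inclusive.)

3

¬A must hold from j=10 onward; find where it first fails.
  j=10: holds
  j=11: holds
  j=12: holds
  j=13: holds
Holds through j=13; largest k = 3.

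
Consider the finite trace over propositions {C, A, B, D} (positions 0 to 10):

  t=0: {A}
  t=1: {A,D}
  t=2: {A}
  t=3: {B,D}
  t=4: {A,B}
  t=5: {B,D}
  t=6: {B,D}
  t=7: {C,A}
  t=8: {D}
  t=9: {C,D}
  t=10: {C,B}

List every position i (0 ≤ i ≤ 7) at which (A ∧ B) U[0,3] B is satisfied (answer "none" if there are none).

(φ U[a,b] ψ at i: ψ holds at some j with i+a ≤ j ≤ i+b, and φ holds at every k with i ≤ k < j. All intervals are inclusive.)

3, 4, 5, 6

Evaluate at each i in [0,7]:
  i=0: ✗ (lhs fails at k=0 before rhs at j=3)
  i=1: ✗ (lhs fails at k=1 before rhs at j=3)
  i=2: ✗ (lhs fails at k=2 before rhs at j=3)
  i=3: ✓ (rhs at j=3)
  i=4: ✓ (rhs at j=4)
  i=5: ✓ (rhs at j=5)
  i=6: ✓ (rhs at j=6)
  i=7: ✗ (lhs fails at k=7 before rhs at j=10)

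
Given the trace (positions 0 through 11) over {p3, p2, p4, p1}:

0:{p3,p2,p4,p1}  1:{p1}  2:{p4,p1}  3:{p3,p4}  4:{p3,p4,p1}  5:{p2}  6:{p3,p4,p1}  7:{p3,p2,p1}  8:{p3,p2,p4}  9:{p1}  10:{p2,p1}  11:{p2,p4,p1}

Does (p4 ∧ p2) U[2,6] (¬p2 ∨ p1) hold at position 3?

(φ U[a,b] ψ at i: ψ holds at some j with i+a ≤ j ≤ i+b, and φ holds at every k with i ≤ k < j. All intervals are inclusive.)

False

Need some j in [5,9] with (¬p2 ∨ p1), and (p4 ∧ p2) at every k in [3,j-1].
  j=5: (¬p2 ∨ p1) false.
  j=6: (¬p2 ∨ p1) holds, but (p4 ∧ p2) fails at k=3 → not this j.
  j=7: (¬p2 ∨ p1) holds, but (p4 ∧ p2) fails at k=3 → not this j.
  j=8: (¬p2 ∨ p1) false.
  j=9: (¬p2 ∨ p1) holds, but (p4 ∧ p2) fails at k=3 → not this j.
No j in the window works → until fails.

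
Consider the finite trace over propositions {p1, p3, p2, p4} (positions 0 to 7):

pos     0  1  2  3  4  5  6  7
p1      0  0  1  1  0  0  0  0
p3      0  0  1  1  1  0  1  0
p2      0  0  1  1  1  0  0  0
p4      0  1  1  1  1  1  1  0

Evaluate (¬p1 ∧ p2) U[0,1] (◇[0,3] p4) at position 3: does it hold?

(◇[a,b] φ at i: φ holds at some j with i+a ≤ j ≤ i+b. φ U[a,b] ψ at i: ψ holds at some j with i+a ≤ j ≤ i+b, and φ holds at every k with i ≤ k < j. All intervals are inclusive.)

Need some j in [3,4] with ◇[0,3] p4, and (¬p1 ∧ p2) at every k in [3,j-1].
  j=3: ◇[0,3] p4 holds; no prefix to check → satisfied.

Yes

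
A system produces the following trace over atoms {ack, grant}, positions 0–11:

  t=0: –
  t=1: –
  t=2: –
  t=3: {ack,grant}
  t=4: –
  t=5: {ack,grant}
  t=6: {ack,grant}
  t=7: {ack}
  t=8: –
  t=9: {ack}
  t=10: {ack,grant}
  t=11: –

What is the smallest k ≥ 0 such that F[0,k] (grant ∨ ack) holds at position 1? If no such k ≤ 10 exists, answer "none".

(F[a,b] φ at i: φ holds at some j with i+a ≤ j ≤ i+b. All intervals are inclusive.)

Scan j = 1,2,… for (grant ∨ ack):
  j=1: fails
  j=2: fails
  j=3: holds
First hit at j=3, so smallest k = 3-1 = 2.

2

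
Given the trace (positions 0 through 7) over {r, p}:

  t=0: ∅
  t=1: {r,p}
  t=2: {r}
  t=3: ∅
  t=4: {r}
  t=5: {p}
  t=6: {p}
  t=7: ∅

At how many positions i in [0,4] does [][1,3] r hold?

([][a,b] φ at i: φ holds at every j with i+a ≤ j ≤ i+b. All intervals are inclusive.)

Evaluate at each i in [0,4]:
  i=0: ✗ (fails at j=3)
  i=1: ✗ (fails at j=3)
  i=2: ✗ (fails at j=3)
  i=3: ✗ (fails at j=5)
  i=4: ✗ (fails at j=5)
Positions where it holds: {} → 0.

0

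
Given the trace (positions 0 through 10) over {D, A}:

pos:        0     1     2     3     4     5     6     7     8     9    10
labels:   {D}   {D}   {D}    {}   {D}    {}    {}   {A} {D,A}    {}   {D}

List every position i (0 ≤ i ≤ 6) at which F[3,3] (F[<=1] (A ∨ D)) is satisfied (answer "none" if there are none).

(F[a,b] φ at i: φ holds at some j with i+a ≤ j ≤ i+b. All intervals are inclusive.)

0, 1, 3, 4, 5, 6

Evaluate at each i in [0,6]:
  i=0: ✓ (witness j=3)
  i=1: ✓ (witness j=4)
  i=2: ✗ (none in [5,5])
  i=3: ✓ (witness j=6)
  i=4: ✓ (witness j=7)
  i=5: ✓ (witness j=8)
  i=6: ✓ (witness j=9)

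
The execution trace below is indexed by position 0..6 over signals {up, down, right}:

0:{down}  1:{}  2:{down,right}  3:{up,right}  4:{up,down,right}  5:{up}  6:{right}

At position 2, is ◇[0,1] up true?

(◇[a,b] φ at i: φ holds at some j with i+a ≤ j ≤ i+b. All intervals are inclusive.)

Check up at each j in [2,3]:
  j=2: false
  j=3: true
Found at j=3 → formula holds.

Holds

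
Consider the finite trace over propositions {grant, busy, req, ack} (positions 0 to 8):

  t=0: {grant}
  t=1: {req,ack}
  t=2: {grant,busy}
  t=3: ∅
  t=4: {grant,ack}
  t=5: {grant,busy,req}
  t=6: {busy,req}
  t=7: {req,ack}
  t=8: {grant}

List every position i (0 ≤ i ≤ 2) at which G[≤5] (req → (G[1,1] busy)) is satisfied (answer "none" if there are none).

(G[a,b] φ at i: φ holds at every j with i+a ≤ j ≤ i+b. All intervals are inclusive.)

Evaluate at each i in [0,2]:
  i=0: ✓ (all of [0,5])
  i=1: ✗ (fails at j=6)
  i=2: ✗ (fails at j=6)

0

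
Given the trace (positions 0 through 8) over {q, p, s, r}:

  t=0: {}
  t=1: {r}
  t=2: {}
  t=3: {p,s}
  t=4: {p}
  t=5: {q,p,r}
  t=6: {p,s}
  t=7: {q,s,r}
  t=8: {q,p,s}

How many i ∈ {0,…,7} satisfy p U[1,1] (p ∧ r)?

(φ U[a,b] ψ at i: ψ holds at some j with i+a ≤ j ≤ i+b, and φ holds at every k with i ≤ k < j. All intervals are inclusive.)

1

Evaluate at each i in [0,7]:
  i=0: ✗ (no rhs in [1,1])
  i=1: ✗ (no rhs in [2,2])
  i=2: ✗ (no rhs in [3,3])
  i=3: ✗ (no rhs in [4,4])
  i=4: ✓ (rhs at j=5; lhs holds on [4,4])
  i=5: ✗ (no rhs in [6,6])
  i=6: ✗ (no rhs in [7,7])
  i=7: ✗ (no rhs in [8,8])
Positions where it holds: {4} → 1.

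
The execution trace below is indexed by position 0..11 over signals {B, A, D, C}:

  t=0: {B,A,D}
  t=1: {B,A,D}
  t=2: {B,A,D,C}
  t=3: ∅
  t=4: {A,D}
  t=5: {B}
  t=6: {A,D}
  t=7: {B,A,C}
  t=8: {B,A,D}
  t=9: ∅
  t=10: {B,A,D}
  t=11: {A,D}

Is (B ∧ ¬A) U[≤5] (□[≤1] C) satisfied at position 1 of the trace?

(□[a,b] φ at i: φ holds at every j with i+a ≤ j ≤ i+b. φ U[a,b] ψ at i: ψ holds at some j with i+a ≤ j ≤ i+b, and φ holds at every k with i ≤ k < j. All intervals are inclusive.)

Need some j in [1,6] with □[≤1] C, and (B ∧ ¬A) at every k in [1,j-1].
  j=1: □[≤1] C — fails at 1.
  j=2: □[≤1] C — fails at 3.
  j=3: □[≤1] C — fails at 3.
  j=4: □[≤1] C — fails at 4.
  j=5: □[≤1] C — fails at 5.
  j=6: □[≤1] C — fails at 6.
No j in the window works → until fails.

Does not hold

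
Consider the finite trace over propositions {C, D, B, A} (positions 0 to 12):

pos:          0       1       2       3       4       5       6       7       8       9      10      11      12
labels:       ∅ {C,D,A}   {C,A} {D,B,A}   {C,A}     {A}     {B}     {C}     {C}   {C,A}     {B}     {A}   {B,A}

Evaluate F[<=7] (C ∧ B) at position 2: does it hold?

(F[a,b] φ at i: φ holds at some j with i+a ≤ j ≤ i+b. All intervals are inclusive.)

Check (C ∧ B) at each j in [2,9]:
  j=2: false
  j=3: false
  j=4: false
  j=5: false
  j=6: false
  j=7: false
  j=8: false
  j=9: false
No position in the window satisfies it → formula fails.

False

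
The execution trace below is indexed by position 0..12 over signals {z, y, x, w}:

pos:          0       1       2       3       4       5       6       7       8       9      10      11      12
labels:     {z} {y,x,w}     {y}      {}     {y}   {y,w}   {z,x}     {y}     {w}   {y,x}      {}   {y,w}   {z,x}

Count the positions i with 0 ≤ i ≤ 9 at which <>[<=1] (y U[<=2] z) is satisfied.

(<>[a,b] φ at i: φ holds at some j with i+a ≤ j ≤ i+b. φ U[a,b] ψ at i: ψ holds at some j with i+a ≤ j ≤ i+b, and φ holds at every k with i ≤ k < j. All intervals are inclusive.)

5

Evaluate at each i in [0,9]:
  i=0: ✓ (witness j=0)
  i=1: ✗ (none in [1,2])
  i=2: ✗ (none in [2,3])
  i=3: ✓ (witness j=4)
  i=4: ✓ (witness j=4)
  i=5: ✓ (witness j=5)
  i=6: ✓ (witness j=6)
  i=7: ✗ (none in [7,8])
  i=8: ✗ (none in [8,9])
  i=9: ✗ (none in [9,10])
Positions where it holds: {0, 3, 4, 5, 6} → 5.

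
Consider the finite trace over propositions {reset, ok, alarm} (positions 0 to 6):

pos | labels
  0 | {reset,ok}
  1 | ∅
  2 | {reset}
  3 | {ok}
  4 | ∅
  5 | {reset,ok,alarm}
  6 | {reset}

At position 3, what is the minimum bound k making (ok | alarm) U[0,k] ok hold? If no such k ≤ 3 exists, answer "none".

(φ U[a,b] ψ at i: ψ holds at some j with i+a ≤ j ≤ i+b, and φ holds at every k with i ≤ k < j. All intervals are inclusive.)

Need earliest j ≥ 3 with ok, and (ok | alarm) at every k in [3,j-1].
  j=3: rhs holds (empty prefix). k = 0.

0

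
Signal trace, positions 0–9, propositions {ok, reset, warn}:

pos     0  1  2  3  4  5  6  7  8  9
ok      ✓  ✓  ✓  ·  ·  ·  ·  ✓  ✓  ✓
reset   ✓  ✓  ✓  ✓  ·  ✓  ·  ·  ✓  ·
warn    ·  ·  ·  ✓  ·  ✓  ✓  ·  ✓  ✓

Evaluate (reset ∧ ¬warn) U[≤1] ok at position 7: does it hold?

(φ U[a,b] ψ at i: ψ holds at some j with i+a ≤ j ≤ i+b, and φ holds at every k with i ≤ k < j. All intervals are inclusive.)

Holds

Need some j in [7,8] with ok, and (reset ∧ ¬warn) at every k in [7,j-1].
  j=7: ok holds; no prefix to check → satisfied.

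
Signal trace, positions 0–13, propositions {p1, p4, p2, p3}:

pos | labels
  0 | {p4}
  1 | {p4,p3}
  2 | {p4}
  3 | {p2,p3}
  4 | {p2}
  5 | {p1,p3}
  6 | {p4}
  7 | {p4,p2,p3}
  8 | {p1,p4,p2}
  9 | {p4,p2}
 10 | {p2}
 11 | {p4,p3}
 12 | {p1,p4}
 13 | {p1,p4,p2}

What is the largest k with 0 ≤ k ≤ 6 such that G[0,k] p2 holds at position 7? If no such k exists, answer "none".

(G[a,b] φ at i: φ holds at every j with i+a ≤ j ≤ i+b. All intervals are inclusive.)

p2 must hold from j=7 onward; find where it first fails.
  j=7: holds
  j=8: holds
  j=9: holds
  j=10: holds
  j=11: fails
Holds on [7,10], so largest k = 3.

3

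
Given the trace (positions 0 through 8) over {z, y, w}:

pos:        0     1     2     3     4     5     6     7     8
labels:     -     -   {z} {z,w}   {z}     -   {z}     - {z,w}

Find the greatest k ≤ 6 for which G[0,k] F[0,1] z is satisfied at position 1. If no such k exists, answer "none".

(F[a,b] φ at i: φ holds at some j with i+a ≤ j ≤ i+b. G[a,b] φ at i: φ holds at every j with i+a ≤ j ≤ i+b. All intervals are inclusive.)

F[0,1] z must hold from j=1 onward; find where it first fails.
  j=1: holds
  j=2: holds
  j=3: holds
  j=4: holds
  j=5: holds
  j=6: holds
  j=7: holds
Holds through j=7; largest k = 6.

6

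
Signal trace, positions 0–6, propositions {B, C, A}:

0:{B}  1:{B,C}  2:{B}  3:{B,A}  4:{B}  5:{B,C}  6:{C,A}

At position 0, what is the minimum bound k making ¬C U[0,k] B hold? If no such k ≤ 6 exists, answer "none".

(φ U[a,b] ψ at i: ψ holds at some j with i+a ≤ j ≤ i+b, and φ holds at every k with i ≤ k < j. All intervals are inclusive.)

0

Need earliest j ≥ 0 with B, and ¬C at every k in [0,j-1].
  j=0: rhs holds (empty prefix). k = 0.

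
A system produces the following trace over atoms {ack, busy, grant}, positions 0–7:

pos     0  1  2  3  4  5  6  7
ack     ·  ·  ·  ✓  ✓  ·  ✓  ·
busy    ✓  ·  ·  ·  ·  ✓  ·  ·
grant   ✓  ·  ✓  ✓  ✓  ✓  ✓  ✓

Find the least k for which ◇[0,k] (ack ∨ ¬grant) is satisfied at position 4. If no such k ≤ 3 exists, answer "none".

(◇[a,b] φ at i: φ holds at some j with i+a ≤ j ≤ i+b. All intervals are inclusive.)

0

Scan j = 4,5,… for (ack ∨ ¬grant):
  j=4: holds
First hit at j=4, so smallest k = 4-4 = 0.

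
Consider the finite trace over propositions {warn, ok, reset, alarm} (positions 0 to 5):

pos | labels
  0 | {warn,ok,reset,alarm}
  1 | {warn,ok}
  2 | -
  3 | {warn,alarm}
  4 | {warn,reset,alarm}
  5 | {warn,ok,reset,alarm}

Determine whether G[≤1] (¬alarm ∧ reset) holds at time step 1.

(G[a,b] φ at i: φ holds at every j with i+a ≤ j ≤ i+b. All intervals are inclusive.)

Check (¬alarm ∧ reset) at every j in [1,2]:
  j=1: false
  j=2: false
Fails at j=1 → formula fails.

False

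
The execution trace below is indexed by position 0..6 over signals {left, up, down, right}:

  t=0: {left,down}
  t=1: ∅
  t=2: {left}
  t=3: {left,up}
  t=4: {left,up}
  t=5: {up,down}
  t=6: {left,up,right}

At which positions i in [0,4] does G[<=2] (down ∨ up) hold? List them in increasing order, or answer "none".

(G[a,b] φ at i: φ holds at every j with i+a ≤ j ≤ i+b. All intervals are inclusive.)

Evaluate at each i in [0,4]:
  i=0: ✗ (fails at j=1)
  i=1: ✗ (fails at j=1)
  i=2: ✗ (fails at j=2)
  i=3: ✓ (all of [3,5])
  i=4: ✓ (all of [4,6])

3, 4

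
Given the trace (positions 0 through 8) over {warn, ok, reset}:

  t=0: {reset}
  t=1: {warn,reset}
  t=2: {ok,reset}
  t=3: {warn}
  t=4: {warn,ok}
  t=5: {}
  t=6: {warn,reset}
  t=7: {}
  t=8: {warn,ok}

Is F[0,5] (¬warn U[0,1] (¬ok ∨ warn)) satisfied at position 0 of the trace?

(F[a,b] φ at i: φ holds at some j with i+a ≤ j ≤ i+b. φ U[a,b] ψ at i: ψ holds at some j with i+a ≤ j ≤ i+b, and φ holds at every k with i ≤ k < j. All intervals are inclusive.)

Check (¬warn U[0,1] (¬ok ∨ warn)) at each j in [0,5]:
  j=0: holds
  j=1: holds
  j=2: holds
  j=3: holds
  j=4: holds
  j=5: holds
Found at j=0 → formula holds.

True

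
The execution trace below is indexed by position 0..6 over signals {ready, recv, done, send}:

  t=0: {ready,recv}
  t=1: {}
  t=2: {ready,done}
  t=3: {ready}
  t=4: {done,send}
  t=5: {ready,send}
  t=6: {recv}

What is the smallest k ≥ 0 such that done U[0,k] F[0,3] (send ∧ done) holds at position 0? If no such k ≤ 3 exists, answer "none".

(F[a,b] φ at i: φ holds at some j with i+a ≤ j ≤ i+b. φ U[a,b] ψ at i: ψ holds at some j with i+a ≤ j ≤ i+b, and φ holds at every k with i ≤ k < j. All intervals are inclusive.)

none

Need earliest j ≥ 0 with F[0,3] (send ∧ done), and done at every k in [0,j-1].
  j=0: rhs fails.
  j=1: rhs holds but lhs fails at k=0.
  j=2: rhs holds but lhs fails at k=0.
  j=3: rhs holds but lhs fails at k=0.
No witness within the range → none.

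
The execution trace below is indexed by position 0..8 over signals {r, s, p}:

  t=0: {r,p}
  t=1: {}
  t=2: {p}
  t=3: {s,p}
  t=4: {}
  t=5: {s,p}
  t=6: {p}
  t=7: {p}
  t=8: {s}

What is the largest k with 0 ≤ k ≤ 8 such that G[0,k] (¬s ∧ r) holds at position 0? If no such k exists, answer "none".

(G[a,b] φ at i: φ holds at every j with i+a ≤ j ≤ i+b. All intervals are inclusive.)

(¬s ∧ r) must hold from j=0 onward; find where it first fails.
  j=0: holds
  j=1: fails
Holds on [0,0], so largest k = 0.

0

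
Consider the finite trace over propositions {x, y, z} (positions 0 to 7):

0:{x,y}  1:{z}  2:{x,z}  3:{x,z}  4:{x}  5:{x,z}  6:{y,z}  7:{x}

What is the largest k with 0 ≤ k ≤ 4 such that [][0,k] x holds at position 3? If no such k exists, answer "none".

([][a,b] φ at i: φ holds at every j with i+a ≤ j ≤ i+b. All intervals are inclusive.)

2

x must hold from j=3 onward; find where it first fails.
  j=3: holds
  j=4: holds
  j=5: holds
  j=6: fails
Holds on [3,5], so largest k = 2.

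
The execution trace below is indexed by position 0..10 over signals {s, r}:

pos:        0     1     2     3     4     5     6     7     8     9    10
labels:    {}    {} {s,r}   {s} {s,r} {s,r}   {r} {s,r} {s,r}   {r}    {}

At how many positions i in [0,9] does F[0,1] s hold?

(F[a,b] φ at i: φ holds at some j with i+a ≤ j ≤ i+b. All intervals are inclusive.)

Evaluate at each i in [0,9]:
  i=0: ✗ (none in [0,1])
  i=1: ✓ (witness j=2)
  i=2: ✓ (witness j=2)
  i=3: ✓ (witness j=3)
  i=4: ✓ (witness j=4)
  i=5: ✓ (witness j=5)
  i=6: ✓ (witness j=7)
  i=7: ✓ (witness j=7)
  i=8: ✓ (witness j=8)
  i=9: ✗ (none in [9,10])
Positions where it holds: {1, 2, 3, 4, 5, 6, 7, 8} → 8.

8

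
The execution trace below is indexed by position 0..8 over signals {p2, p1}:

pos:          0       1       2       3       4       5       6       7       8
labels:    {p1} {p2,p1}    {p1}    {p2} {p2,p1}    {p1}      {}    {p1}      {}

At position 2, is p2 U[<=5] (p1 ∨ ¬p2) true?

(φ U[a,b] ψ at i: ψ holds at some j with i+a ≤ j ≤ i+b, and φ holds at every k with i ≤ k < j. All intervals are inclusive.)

Need some j in [2,7] with (p1 ∨ ¬p2), and p2 at every k in [2,j-1].
  j=2: (p1 ∨ ¬p2) holds; no prefix to check → satisfied.

Holds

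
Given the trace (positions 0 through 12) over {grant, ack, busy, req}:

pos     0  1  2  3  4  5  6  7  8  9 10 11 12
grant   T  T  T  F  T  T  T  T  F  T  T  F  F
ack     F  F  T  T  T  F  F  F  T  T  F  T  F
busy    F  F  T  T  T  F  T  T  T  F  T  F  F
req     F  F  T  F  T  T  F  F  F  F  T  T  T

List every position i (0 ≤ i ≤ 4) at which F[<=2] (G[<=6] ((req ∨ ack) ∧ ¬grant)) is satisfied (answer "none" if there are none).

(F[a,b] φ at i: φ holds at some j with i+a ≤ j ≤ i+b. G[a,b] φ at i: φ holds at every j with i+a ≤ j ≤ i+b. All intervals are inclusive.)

none

Evaluate at each i in [0,4]:
  i=0: ✗ (none in [0,2])
  i=1: ✗ (none in [1,3])
  i=2: ✗ (none in [2,4])
  i=3: ✗ (none in [3,5])
  i=4: ✗ (none in [4,6])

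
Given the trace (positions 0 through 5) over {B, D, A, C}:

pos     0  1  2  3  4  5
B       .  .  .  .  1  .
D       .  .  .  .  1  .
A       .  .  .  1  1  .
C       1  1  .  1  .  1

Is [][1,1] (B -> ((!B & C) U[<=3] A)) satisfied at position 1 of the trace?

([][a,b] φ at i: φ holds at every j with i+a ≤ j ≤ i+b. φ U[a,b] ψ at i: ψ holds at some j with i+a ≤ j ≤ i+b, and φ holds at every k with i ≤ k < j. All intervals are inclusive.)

Check (B -> ((!B & C) U[<=3] A)) at every j in [2,2]:
  j=2: antecedent false → ✓
All positions satisfy it → formula holds.

True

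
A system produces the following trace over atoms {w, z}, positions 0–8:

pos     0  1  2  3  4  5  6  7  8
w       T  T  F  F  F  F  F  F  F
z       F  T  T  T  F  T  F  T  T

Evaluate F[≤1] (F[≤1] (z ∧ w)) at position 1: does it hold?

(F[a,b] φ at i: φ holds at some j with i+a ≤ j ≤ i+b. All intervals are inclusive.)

True

Check F[≤1] (z ∧ w) at each j in [1,2]:
  j=1: holds (witness at 1)
  j=2: fails (none in [2,3])
Found at j=1 → formula holds.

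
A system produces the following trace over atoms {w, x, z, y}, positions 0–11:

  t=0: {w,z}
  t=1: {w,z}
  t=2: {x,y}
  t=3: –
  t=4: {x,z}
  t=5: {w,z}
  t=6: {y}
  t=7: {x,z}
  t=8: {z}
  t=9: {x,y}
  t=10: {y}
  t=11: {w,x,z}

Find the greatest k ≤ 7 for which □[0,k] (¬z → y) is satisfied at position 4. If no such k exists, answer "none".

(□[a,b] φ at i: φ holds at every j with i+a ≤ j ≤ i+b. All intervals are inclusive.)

7

(¬z → y) must hold from j=4 onward; find where it first fails.
  j=4: holds
  j=5: holds
  j=6: holds
  j=7: holds
  j=8: holds
  j=9: holds
  j=10: holds
  j=11: holds
Holds through j=11; largest k = 7.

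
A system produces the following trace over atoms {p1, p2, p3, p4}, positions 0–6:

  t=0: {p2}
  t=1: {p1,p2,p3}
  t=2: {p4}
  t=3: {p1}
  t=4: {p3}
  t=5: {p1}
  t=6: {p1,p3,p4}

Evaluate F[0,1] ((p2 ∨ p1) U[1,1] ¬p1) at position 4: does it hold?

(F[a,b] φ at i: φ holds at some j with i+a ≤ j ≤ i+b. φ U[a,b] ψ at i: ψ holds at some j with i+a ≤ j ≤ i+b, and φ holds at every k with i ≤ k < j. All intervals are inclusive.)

No

Check ((p2 ∨ p1) U[1,1] ¬p1) at each j in [4,5]:
  j=4: fails
  j=5: fails
No position in the window satisfies it → formula fails.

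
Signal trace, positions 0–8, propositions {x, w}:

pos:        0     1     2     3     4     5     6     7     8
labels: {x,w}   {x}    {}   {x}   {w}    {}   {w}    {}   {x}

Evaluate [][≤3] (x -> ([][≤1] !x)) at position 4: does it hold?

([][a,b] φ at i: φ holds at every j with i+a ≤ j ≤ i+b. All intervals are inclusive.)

Holds

Check (x -> ([][≤1] !x)) at every j in [4,7]:
  j=4: antecedent false → ✓
  j=5: antecedent false → ✓
  j=6: antecedent false → ✓
  j=7: antecedent false → ✓
All positions satisfy it → formula holds.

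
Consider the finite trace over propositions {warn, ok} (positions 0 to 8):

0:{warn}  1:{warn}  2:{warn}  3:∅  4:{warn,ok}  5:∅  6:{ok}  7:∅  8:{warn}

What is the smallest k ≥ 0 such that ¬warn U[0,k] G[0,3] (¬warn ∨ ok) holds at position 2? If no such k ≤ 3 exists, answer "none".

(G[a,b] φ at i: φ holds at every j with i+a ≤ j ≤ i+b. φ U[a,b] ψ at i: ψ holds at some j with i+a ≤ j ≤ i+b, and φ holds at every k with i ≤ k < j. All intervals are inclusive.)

Need earliest j ≥ 2 with G[0,3] (¬warn ∨ ok), and ¬warn at every k in [2,j-1].
  j=2: rhs fails.
  j=3: rhs holds but lhs fails at k=2.
  j=4: rhs holds but lhs fails at k=2.
  j=5: rhs fails.
No witness within the range → none.

none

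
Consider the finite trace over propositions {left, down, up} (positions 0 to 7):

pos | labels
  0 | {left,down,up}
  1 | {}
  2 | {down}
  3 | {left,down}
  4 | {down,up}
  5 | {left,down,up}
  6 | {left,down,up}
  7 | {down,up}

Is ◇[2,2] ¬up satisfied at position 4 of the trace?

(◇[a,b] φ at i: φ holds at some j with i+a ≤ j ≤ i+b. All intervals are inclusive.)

No

Check ¬up at each j in [6,6]:
  j=6: false
No position in the window satisfies it → formula fails.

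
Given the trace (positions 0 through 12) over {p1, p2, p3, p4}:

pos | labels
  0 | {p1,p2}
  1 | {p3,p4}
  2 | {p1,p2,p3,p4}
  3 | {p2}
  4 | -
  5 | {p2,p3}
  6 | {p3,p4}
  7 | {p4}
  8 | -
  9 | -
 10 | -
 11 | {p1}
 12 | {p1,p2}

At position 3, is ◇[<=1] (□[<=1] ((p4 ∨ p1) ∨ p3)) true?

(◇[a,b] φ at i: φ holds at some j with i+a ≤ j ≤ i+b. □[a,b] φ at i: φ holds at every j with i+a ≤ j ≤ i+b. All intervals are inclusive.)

Check □[<=1] ((p4 ∨ p1) ∨ p3) at each j in [3,4]:
  j=3: fails at 3
  j=4: fails at 4
No position in the window satisfies it → formula fails.

No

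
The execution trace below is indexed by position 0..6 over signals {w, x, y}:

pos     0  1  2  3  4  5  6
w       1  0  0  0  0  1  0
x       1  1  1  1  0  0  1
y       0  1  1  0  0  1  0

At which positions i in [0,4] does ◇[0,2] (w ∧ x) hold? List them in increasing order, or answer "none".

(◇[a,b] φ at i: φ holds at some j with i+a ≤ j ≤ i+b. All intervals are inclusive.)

Evaluate at each i in [0,4]:
  i=0: ✓ (witness j=0)
  i=1: ✗ (none in [1,3])
  i=2: ✗ (none in [2,4])
  i=3: ✗ (none in [3,5])
  i=4: ✗ (none in [4,6])

0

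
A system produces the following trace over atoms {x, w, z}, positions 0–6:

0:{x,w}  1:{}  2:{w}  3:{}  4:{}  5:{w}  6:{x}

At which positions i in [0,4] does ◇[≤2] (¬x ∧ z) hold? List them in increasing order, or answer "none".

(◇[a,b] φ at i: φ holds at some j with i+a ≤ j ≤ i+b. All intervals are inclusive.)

none

Evaluate at each i in [0,4]:
  i=0: ✗ (none in [0,2])
  i=1: ✗ (none in [1,3])
  i=2: ✗ (none in [2,4])
  i=3: ✗ (none in [3,5])
  i=4: ✗ (none in [4,6])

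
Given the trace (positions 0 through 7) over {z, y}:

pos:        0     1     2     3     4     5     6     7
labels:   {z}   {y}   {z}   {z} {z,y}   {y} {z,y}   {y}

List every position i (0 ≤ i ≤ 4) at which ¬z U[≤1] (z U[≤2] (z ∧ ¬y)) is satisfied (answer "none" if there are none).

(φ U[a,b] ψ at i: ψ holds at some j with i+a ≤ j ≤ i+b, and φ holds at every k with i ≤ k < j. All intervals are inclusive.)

0, 1, 2, 3

Evaluate at each i in [0,4]:
  i=0: ✓ (rhs at j=0)
  i=1: ✓ (rhs at j=2; lhs holds on [1,1])
  i=2: ✓ (rhs at j=2)
  i=3: ✓ (rhs at j=3)
  i=4: ✗ (no rhs in [4,5])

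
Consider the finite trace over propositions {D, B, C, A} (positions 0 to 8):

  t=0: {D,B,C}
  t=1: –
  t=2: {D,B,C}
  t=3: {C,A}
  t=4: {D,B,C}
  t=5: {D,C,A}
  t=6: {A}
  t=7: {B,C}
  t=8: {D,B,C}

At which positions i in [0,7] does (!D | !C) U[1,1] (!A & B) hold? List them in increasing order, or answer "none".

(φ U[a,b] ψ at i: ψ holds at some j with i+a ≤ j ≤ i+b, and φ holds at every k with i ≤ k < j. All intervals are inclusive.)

Evaluate at each i in [0,7]:
  i=0: ✗ (no rhs in [1,1])
  i=1: ✓ (rhs at j=2; lhs holds on [1,1])
  i=2: ✗ (no rhs in [3,3])
  i=3: ✓ (rhs at j=4; lhs holds on [3,3])
  i=4: ✗ (no rhs in [5,5])
  i=5: ✗ (no rhs in [6,6])
  i=6: ✓ (rhs at j=7; lhs holds on [6,6])
  i=7: ✓ (rhs at j=8; lhs holds on [7,7])

1, 3, 6, 7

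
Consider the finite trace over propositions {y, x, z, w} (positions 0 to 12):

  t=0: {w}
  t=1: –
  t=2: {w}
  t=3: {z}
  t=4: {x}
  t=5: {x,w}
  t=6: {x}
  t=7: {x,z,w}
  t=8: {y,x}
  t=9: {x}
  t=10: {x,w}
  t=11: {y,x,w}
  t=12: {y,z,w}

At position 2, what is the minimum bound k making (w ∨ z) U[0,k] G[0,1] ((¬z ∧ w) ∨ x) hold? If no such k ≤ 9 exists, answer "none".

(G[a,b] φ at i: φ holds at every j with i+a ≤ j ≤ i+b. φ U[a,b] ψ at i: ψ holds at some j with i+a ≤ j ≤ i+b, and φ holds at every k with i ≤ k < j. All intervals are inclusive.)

2

Need earliest j ≥ 2 with G[0,1] ((¬z ∧ w) ∨ x), and (w ∨ z) at every k in [2,j-1].
  j=2: rhs fails.
  j=3: rhs fails.
  j=4: rhs holds; lhs holds on [2,3]. k = 2.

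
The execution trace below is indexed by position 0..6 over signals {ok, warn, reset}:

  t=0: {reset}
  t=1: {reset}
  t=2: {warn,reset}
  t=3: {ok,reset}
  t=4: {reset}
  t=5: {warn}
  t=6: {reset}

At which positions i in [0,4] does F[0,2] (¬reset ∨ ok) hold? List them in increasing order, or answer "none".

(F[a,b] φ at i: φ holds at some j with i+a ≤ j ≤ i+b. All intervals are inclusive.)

1, 2, 3, 4

Evaluate at each i in [0,4]:
  i=0: ✗ (none in [0,2])
  i=1: ✓ (witness j=3)
  i=2: ✓ (witness j=3)
  i=3: ✓ (witness j=3)
  i=4: ✓ (witness j=5)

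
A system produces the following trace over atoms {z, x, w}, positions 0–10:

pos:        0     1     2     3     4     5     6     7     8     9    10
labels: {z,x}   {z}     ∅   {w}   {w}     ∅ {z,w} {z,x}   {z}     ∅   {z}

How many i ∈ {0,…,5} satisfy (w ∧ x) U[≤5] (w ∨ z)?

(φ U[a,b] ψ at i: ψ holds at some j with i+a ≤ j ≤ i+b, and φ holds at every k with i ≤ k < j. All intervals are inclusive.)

4

Evaluate at each i in [0,5]:
  i=0: ✓ (rhs at j=0)
  i=1: ✓ (rhs at j=1)
  i=2: ✗ (lhs fails at k=2 before rhs at j=3)
  i=3: ✓ (rhs at j=3)
  i=4: ✓ (rhs at j=4)
  i=5: ✗ (lhs fails at k=5 before rhs at j=6)
Positions where it holds: {0, 1, 3, 4} → 4.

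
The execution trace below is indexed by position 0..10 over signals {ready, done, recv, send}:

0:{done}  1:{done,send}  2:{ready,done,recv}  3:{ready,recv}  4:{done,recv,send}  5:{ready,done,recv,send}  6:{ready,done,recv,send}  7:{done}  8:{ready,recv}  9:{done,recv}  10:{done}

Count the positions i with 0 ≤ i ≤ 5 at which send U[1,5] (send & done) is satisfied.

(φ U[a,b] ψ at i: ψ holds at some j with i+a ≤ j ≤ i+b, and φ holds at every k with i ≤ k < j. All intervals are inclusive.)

2

Evaluate at each i in [0,5]:
  i=0: ✗ (lhs fails at k=0 before rhs at j=1)
  i=1: ✗ (lhs fails at k=2 before rhs at j=4)
  i=2: ✗ (lhs fails at k=2 before rhs at j=4)
  i=3: ✗ (lhs fails at k=3 before rhs at j=4)
  i=4: ✓ (rhs at j=5; lhs holds on [4,4])
  i=5: ✓ (rhs at j=6; lhs holds on [5,5])
Positions where it holds: {4, 5} → 2.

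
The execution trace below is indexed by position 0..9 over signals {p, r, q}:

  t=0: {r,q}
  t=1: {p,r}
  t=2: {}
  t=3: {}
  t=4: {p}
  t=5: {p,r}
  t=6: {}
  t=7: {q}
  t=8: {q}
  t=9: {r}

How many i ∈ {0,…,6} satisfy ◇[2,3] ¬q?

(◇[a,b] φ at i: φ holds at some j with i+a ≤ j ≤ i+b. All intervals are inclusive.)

6

Evaluate at each i in [0,6]:
  i=0: ✓ (witness j=2)
  i=1: ✓ (witness j=3)
  i=2: ✓ (witness j=4)
  i=3: ✓ (witness j=5)
  i=4: ✓ (witness j=6)
  i=5: ✗ (none in [7,8])
  i=6: ✓ (witness j=9)
Positions where it holds: {0, 1, 2, 3, 4, 6} → 6.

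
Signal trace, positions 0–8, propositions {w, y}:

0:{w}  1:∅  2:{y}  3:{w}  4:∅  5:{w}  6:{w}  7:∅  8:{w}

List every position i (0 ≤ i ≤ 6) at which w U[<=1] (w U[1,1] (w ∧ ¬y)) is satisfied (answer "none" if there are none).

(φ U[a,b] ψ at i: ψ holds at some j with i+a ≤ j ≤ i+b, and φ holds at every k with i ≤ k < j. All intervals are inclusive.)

Evaluate at each i in [0,6]:
  i=0: ✗ (no rhs in [0,1])
  i=1: ✗ (no rhs in [1,2])
  i=2: ✗ (no rhs in [2,3])
  i=3: ✗ (no rhs in [3,4])
  i=4: ✗ (lhs fails at k=4 before rhs at j=5)
  i=5: ✓ (rhs at j=5)
  i=6: ✗ (no rhs in [6,7])

5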